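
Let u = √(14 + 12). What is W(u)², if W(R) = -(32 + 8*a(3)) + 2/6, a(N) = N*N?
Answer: 96721/9 ≈ 10747.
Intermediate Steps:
a(N) = N²
u = √26 ≈ 5.0990
W(R) = -311/3 (W(R) = -8/(1/(4 + 3²)) + 2/6 = -8/(1/(4 + 9)) + 2*(⅙) = -8/(1/13) + ⅓ = -8/1/13 + ⅓ = -8*13 + ⅓ = -104 + ⅓ = -311/3)
W(u)² = (-311/3)² = 96721/9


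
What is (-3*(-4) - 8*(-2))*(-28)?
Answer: -784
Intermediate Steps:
(-3*(-4) - 8*(-2))*(-28) = (12 + 16)*(-28) = 28*(-28) = -784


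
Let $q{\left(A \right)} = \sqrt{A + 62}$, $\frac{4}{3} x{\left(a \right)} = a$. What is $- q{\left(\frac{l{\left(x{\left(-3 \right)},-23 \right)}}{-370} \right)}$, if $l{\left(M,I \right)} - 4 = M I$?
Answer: $- \frac{\sqrt{33868690}}{740} \approx -7.8644$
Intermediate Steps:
$x{\left(a \right)} = \frac{3 a}{4}$
$l{\left(M,I \right)} = 4 + I M$ ($l{\left(M,I \right)} = 4 + M I = 4 + I M$)
$q{\left(A \right)} = \sqrt{62 + A}$
$- q{\left(\frac{l{\left(x{\left(-3 \right)},-23 \right)}}{-370} \right)} = - \sqrt{62 + \frac{4 - 23 \cdot \frac{3}{4} \left(-3\right)}{-370}} = - \sqrt{62 + \left(4 - - \frac{207}{4}\right) \left(- \frac{1}{370}\right)} = - \sqrt{62 + \left(4 + \frac{207}{4}\right) \left(- \frac{1}{370}\right)} = - \sqrt{62 + \frac{223}{4} \left(- \frac{1}{370}\right)} = - \sqrt{62 - \frac{223}{1480}} = - \sqrt{\frac{91537}{1480}} = - \frac{\sqrt{33868690}}{740}$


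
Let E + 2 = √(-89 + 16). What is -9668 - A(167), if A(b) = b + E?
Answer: -9833 - I*√73 ≈ -9833.0 - 8.544*I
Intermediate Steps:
E = -2 + I*√73 (E = -2 + √(-89 + 16) = -2 + √(-73) = -2 + I*√73 ≈ -2.0 + 8.544*I)
A(b) = -2 + b + I*√73 (A(b) = b + (-2 + I*√73) = -2 + b + I*√73)
-9668 - A(167) = -9668 - (-2 + 167 + I*√73) = -9668 - (165 + I*√73) = -9668 + (-165 - I*√73) = -9833 - I*√73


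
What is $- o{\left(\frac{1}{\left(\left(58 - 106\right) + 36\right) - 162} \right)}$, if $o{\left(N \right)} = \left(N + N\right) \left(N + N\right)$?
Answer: $- \frac{1}{7569} \approx -0.00013212$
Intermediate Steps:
$o{\left(N \right)} = 4 N^{2}$ ($o{\left(N \right)} = 2 N 2 N = 4 N^{2}$)
$- o{\left(\frac{1}{\left(\left(58 - 106\right) + 36\right) - 162} \right)} = - 4 \left(\frac{1}{\left(\left(58 - 106\right) + 36\right) - 162}\right)^{2} = - 4 \left(\frac{1}{\left(-48 + 36\right) - 162}\right)^{2} = - 4 \left(\frac{1}{-12 - 162}\right)^{2} = - 4 \left(\frac{1}{-174}\right)^{2} = - 4 \left(- \frac{1}{174}\right)^{2} = - \frac{4}{30276} = \left(-1\right) \frac{1}{7569} = - \frac{1}{7569}$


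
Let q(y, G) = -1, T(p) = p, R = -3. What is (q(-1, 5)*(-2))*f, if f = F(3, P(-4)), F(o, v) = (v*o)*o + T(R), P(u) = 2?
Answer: 30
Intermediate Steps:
F(o, v) = -3 + v*o**2 (F(o, v) = (v*o)*o - 3 = (o*v)*o - 3 = v*o**2 - 3 = -3 + v*o**2)
f = 15 (f = -3 + 2*3**2 = -3 + 2*9 = -3 + 18 = 15)
(q(-1, 5)*(-2))*f = -1*(-2)*15 = 2*15 = 30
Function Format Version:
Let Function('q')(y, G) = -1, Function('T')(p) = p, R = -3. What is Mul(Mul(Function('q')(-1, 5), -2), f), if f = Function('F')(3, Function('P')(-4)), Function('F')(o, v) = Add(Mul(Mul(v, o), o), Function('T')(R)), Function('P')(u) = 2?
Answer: 30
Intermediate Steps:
Function('F')(o, v) = Add(-3, Mul(v, Pow(o, 2))) (Function('F')(o, v) = Add(Mul(Mul(v, o), o), -3) = Add(Mul(Mul(o, v), o), -3) = Add(Mul(v, Pow(o, 2)), -3) = Add(-3, Mul(v, Pow(o, 2))))
f = 15 (f = Add(-3, Mul(2, Pow(3, 2))) = Add(-3, Mul(2, 9)) = Add(-3, 18) = 15)
Mul(Mul(Function('q')(-1, 5), -2), f) = Mul(Mul(-1, -2), 15) = Mul(2, 15) = 30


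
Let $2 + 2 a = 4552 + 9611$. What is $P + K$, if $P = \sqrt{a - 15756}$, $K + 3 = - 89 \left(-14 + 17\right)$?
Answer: $-270 + \frac{i \sqrt{34702}}{2} \approx -270.0 + 93.142 i$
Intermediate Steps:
$a = \frac{14161}{2}$ ($a = -1 + \frac{4552 + 9611}{2} = -1 + \frac{1}{2} \cdot 14163 = -1 + \frac{14163}{2} = \frac{14161}{2} \approx 7080.5$)
$K = -270$ ($K = -3 - 89 \left(-14 + 17\right) = -3 - 267 = -270$)
$P = \frac{i \sqrt{34702}}{2}$ ($P = \sqrt{\frac{14161}{2} - 15756} = \sqrt{- \frac{17351}{2}} = \frac{i \sqrt{34702}}{2} \approx 93.142 i$)
$P + K = \frac{i \sqrt{34702}}{2} - 270 = -270 + \frac{i \sqrt{34702}}{2}$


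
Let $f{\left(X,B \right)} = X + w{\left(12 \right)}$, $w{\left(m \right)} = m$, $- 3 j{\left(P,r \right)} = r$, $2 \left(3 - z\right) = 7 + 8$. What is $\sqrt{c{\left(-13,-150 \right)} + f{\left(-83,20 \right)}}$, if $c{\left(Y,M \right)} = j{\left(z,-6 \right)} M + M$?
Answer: $i \sqrt{521} \approx 22.825 i$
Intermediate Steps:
$z = - \frac{9}{2}$ ($z = 3 - \frac{7 + 8}{2} = 3 - \frac{15}{2} = - \frac{9}{2} \approx -4.5$)
$j{\left(P,r \right)} = - \frac{r}{3}$
$c{\left(Y,M \right)} = 3 M$ ($c{\left(Y,M \right)} = \left(- \frac{1}{3}\right) \left(-6\right) M + M = 2 M + M = 3 M$)
$f{\left(X,B \right)} = 12 + X$ ($f{\left(X,B \right)} = X + 12 = 12 + X$)
$\sqrt{c{\left(-13,-150 \right)} + f{\left(-83,20 \right)}} = \sqrt{3 \left(-150\right) + \left(12 - 83\right)} = \sqrt{-450 - 71} = \sqrt{-521} = i \sqrt{521}$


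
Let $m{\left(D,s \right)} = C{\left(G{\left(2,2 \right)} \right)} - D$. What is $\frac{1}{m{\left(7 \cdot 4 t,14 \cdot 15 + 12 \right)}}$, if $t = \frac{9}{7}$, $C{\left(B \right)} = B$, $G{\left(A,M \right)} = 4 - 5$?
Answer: $- \frac{1}{37} \approx -0.027027$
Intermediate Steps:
$G{\left(A,M \right)} = -1$ ($G{\left(A,M \right)} = 4 - 5 = -1$)
$t = \frac{9}{7}$ ($t = 9 \cdot \frac{1}{7} = \frac{9}{7} \approx 1.2857$)
$m{\left(D,s \right)} = -1 - D$
$\frac{1}{m{\left(7 \cdot 4 t,14 \cdot 15 + 12 \right)}} = \frac{1}{-1 - 7 \cdot 4 \cdot \frac{9}{7}} = \frac{1}{-1 - 28 \cdot \frac{9}{7}} = \frac{1}{-1 - 36} = \frac{1}{-37} = - \frac{1}{37}$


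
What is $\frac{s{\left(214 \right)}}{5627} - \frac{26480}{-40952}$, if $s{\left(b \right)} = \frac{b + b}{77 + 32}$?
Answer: $\frac{2032356262}{3139702817} \approx 0.64731$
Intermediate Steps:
$s{\left(b \right)} = \frac{2 b}{109}$
$\frac{s{\left(214 \right)}}{5627} - \frac{26480}{-40952} = \frac{\frac{2}{109} \cdot 214}{5627} - \frac{26480}{-40952} = \frac{428}{109} \cdot \frac{1}{5627} - - \frac{3310}{5119} = \frac{428}{613343} + \frac{3310}{5119} = \frac{2032356262}{3139702817}$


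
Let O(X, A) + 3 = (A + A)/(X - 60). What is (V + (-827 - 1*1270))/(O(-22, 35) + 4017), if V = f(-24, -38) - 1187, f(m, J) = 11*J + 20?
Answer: -150962/164539 ≈ -0.91748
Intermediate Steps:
f(m, J) = 20 + 11*J
O(X, A) = -3 + 2*A/(-60 + X) (O(X, A) = -3 + (A + A)/(X - 60) = -3 + (2*A)/(-60 + X) = -3 + 2*A/(-60 + X))
V = -1585 (V = (20 + 11*(-38)) - 1187 = (20 - 418) - 1187 = -398 - 1187 = -1585)
(V + (-827 - 1*1270))/(O(-22, 35) + 4017) = (-1585 + (-827 - 1*1270))/((180 - 3*(-22) + 2*35)/(-60 - 22) + 4017) = (-1585 + (-827 - 1270))/((180 + 66 + 70)/(-82) + 4017) = (-1585 - 2097)/(-1/82*316 + 4017) = -3682/(-158/41 + 4017) = -3682/164539/41 = -3682*41/164539 = -150962/164539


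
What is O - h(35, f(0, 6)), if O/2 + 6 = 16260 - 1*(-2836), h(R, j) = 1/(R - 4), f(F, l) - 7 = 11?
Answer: 1183579/31 ≈ 38180.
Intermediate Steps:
f(F, l) = 18 (f(F, l) = 7 + 11 = 18)
h(R, j) = 1/(-4 + R)
O = 38180 (O = -12 + 2*(16260 - 1*(-2836)) = -12 + 2*(16260 + 2836) = -12 + 2*19096 = -12 + 38192 = 38180)
O - h(35, f(0, 6)) = 38180 - 1/(-4 + 35) = 38180 - 1/31 = 1183579/31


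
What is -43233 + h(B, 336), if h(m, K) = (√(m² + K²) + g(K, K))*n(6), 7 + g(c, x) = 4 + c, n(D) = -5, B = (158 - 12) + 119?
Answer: -44898 - 5*√183121 ≈ -47038.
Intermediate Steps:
B = 265 (B = 146 + 119 = 265)
g(c, x) = -3 + c (g(c, x) = -7 + (4 + c) = -3 + c)
h(m, K) = 15 - 5*K - 5*√(K² + m²) (h(m, K) = (√(m² + K²) + (-3 + K))*(-5) = (√(K² + m²) + (-3 + K))*(-5) = (-3 + K + √(K² + m²))*(-5) = 15 - 5*K - 5*√(K² + m²))
-43233 + h(B, 336) = -43233 + (15 - 5*336 - 5*√(336² + 265²)) = -43233 + (15 - 1680 - 5*√(112896 + 70225)) = -43233 + (15 - 1680 - 5*√183121) = -43233 + (-1665 - 5*√183121) = -44898 - 5*√183121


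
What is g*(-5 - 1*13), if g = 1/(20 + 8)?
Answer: -9/14 ≈ -0.64286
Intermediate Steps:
g = 1/28 ≈ 0.035714
g*(-5 - 1*13) = (-5 - 1*13)/28 = (-5 - 13)/28 = (1/28)*(-18) = -9/14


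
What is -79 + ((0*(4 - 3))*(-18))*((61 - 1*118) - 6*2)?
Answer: -79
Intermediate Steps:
-79 + ((0*(4 - 3))*(-18))*((61 - 1*118) - 6*2) = -79 + ((0*1)*(-18))*((61 - 118) - 12) = -79 + (0*(-18))*(-57 - 12) = -79 + 0*(-69) = -79 + 0 = -79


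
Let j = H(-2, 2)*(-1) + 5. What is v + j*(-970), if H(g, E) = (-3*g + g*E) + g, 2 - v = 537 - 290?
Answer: -5095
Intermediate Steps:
v = -245 (v = 2 - (537 - 290) = 2 - 1*247 = 2 - 247 = -245)
H(g, E) = -2*g + E*g (H(g, E) = (-3*g + E*g) + g = -2*g + E*g)
j = 5 (j = -2*(-2 + 2)*(-1) + 5 = -2*0*(-1) + 5 = 0*(-1) + 5 = 0 + 5 = 5)
v + j*(-970) = -245 + 5*(-970) = -245 - 4850 = -5095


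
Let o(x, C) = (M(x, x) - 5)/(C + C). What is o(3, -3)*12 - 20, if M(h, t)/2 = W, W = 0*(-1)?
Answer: -10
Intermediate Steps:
W = 0
M(h, t) = 0 (M(h, t) = 2*0 = 0)
o(x, C) = -5/(2*C) (o(x, C) = (0 - 5)/(C + C) = -5*1/(2*C) = -5/(2*C))
o(3, -3)*12 - 20 = -5/2/(-3)*12 - 20 = -5/2*(-1/3)*12 - 20 = (5/6)*12 - 20 = 10 - 20 = -10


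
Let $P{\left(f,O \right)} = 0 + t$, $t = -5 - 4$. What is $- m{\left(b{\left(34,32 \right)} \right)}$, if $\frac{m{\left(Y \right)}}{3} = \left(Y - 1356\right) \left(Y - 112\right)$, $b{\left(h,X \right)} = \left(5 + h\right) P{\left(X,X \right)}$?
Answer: $-2371023$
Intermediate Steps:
$t = -9$
$P{\left(f,O \right)} = -9$ ($P{\left(f,O \right)} = 0 - 9 = -9$)
$b{\left(h,X \right)} = -45 - 9 h$ ($b{\left(h,X \right)} = \left(5 + h\right) \left(-9\right) = -45 - 9 h$)
$m{\left(Y \right)} = 3 \left(-1356 + Y\right) \left(-112 + Y\right)$ ($m{\left(Y \right)} = 3 \left(Y - 1356\right) \left(Y - 112\right) = 3 \left(-1356 + Y\right) \left(-112 + Y\right)$)
$- m{\left(b{\left(34,32 \right)} \right)} = - (455616 - 4404 \left(-45 - 306\right) + 3 \left(-45 - 306\right)^{2}) = - (455616 - -1545804 + 3 \left(-351\right)^{2}) = - (455616 + 1545804 + 3 \cdot 123201) = - (455616 + 1545804 + 369603) = \left(-1\right) 2371023 = -2371023$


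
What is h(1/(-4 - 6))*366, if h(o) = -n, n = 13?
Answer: -4758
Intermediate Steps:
h(o) = -13 (h(o) = -1*13 = -13)
h(1/(-4 - 6))*366 = -13*366 = -4758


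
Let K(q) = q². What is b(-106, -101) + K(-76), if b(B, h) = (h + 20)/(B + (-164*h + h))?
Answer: 94477951/16357 ≈ 5776.0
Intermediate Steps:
b(B, h) = (20 + h)/(B - 163*h)
b(-106, -101) + K(-76) = (20 - 101)/(-106 - 163*(-101)) + (-76)² = -81/(-106 + 16463) + 5776 = -81/16357 + 5776 = 94477951/16357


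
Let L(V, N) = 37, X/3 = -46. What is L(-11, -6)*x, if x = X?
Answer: -5106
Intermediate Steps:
X = -138 (X = 3*(-46) = -138)
x = -138
L(-11, -6)*x = 37*(-138) = -5106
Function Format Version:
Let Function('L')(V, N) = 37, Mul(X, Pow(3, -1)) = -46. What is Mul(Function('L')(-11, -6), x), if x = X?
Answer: -5106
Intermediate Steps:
X = -138 (X = Mul(3, -46) = -138)
x = -138
Mul(Function('L')(-11, -6), x) = Mul(37, -138) = -5106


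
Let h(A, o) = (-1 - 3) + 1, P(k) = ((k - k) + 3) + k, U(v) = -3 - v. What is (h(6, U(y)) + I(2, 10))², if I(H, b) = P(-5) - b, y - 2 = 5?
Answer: 225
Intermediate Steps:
y = 7 (y = 2 + 5 = 7)
P(k) = 3 + k (P(k) = (0 + 3) + k = 3 + k)
h(A, o) = -3 (h(A, o) = -4 + 1 = -3)
I(H, b) = -2 - b (I(H, b) = (3 - 5) - b = -2 - b)
(h(6, U(y)) + I(2, 10))² = (-3 + (-2 - 1*10))² = (-3 + (-2 - 10))² = (-3 - 12)² = (-15)² = 225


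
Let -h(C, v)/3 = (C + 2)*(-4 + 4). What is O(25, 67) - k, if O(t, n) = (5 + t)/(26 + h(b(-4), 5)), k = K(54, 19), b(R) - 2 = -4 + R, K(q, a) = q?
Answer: -687/13 ≈ -52.846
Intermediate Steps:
b(R) = -2 + R (b(R) = 2 + (-4 + R) = -2 + R)
k = 54
h(C, v) = 0 (h(C, v) = -3*(C + 2)*(-4 + 4) = -3*(2 + C)*0 = -3*0 = 0)
O(t, n) = 5/26 + t/26 (O(t, n) = (5 + t)/(26 + 0) = (5 + t)/26 = (5 + t)*(1/26) = 5/26 + t/26)
O(25, 67) - k = (5/26 + (1/26)*25) - 1*54 = (5/26 + 25/26) - 54 = 15/13 - 54 = -687/13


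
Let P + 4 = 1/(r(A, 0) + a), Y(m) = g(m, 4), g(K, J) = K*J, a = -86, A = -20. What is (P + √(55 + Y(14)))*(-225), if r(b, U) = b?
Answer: 95625/106 - 225*√111 ≈ -1468.4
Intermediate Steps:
g(K, J) = J*K
Y(m) = 4*m
P = -425/106 (P = -4 + 1/(-20 - 86) = -4 + 1/(-106) = -4 - 1/106 = -425/106 ≈ -4.0094)
(P + √(55 + Y(14)))*(-225) = (-425/106 + √(55 + 4*14))*(-225) = (-425/106 + √(55 + 56))*(-225) = (-425/106 + √111)*(-225) = 95625/106 - 225*√111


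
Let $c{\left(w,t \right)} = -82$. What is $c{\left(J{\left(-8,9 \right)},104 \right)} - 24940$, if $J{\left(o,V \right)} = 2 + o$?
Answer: $-25022$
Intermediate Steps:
$c{\left(J{\left(-8,9 \right)},104 \right)} - 24940 = -82 - 24940 = -25022$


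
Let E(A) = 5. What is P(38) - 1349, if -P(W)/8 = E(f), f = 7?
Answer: -1389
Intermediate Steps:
P(W) = -40 (P(W) = -8*5 = -40)
P(38) - 1349 = -40 - 1349 = -1389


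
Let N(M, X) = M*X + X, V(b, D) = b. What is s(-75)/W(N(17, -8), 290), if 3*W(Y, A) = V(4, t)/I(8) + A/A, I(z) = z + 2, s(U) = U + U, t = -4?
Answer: -2250/7 ≈ -321.43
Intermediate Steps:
N(M, X) = X + M*X
s(U) = 2*U
I(z) = 2 + z
W(Y, A) = 7/15 (W(Y, A) = (4/(2 + 8) + A/A)/3 = (4/10 + 1)/3 = (4*(1/10) + 1)/3 = (2/5 + 1)/3 = (1/3)*(7/5) = 7/15)
s(-75)/W(N(17, -8), 290) = (2*(-75))/(7/15) = -150*15/7 = -2250/7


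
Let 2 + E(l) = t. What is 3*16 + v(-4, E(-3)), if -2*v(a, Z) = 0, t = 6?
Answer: 48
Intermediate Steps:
E(l) = 4 (E(l) = -2 + 6 = 4)
v(a, Z) = 0 (v(a, Z) = -½*0 = 0)
3*16 + v(-4, E(-3)) = 3*16 + 0 = 48 + 0 = 48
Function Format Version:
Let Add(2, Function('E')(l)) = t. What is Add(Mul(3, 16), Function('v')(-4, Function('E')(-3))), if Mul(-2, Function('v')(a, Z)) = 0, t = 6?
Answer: 48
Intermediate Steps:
Function('E')(l) = 4 (Function('E')(l) = Add(-2, 6) = 4)
Function('v')(a, Z) = 0 (Function('v')(a, Z) = Mul(Rational(-1, 2), 0) = 0)
Add(Mul(3, 16), Function('v')(-4, Function('E')(-3))) = Add(Mul(3, 16), 0) = Add(48, 0) = 48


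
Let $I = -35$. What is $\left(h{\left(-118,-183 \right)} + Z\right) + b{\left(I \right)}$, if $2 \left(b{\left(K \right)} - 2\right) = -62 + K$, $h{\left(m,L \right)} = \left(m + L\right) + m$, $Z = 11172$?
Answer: $\frac{21413}{2} \approx 10707.0$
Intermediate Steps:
$h{\left(m,L \right)} = L + 2 m$ ($h{\left(m,L \right)} = \left(L + m\right) + m = L + 2 m$)
$b{\left(K \right)} = -29 + \frac{K}{2}$ ($b{\left(K \right)} = 2 + \frac{-62 + K}{2} = 2 + \left(-31 + \frac{K}{2}\right) = -29 + \frac{K}{2}$)
$\left(h{\left(-118,-183 \right)} + Z\right) + b{\left(I \right)} = \left(\left(-183 + 2 \left(-118\right)\right) + 11172\right) + \left(-29 + \frac{1}{2} \left(-35\right)\right) = \left(\left(-183 - 236\right) + 11172\right) - \frac{93}{2} = \left(-419 + 11172\right) - \frac{93}{2} = 10753 - \frac{93}{2} = \frac{21413}{2}$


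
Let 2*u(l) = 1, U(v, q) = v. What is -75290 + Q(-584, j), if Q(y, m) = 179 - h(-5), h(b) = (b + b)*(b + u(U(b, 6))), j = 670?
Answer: -75156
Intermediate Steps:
u(l) = ½ (u(l) = (½)*1 = ½)
h(b) = 2*b*(½ + b) (h(b) = (b + b)*(b + ½) = (2*b)*(½ + b) = 2*b*(½ + b))
Q(y, m) = 134 (Q(y, m) = 179 - (-5)*(1 + 2*(-5)) = 179 - (-5)*(1 - 10) = 179 - (-5)*(-9) = 179 - 1*45 = 179 - 45 = 134)
-75290 + Q(-584, j) = -75290 + 134 = -75156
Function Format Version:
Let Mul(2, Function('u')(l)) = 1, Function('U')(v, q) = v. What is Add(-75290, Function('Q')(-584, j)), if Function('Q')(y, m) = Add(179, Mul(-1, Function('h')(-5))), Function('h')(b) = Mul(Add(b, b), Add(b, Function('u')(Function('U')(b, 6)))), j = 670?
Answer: -75156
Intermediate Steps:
Function('u')(l) = Rational(1, 2) (Function('u')(l) = Mul(Rational(1, 2), 1) = Rational(1, 2))
Function('h')(b) = Mul(2, b, Add(Rational(1, 2), b)) (Function('h')(b) = Mul(Add(b, b), Add(b, Rational(1, 2))) = Mul(Mul(2, b), Add(Rational(1, 2), b)) = Mul(2, b, Add(Rational(1, 2), b)))
Function('Q')(y, m) = 134 (Function('Q')(y, m) = Add(179, Mul(-1, Mul(-5, Add(1, Mul(2, -5))))) = Add(179, Mul(-1, Mul(-5, Add(1, -10)))) = Add(179, Mul(-1, Mul(-5, -9))) = Add(179, Mul(-1, 45)) = Add(179, -45) = 134)
Add(-75290, Function('Q')(-584, j)) = Add(-75290, 134) = -75156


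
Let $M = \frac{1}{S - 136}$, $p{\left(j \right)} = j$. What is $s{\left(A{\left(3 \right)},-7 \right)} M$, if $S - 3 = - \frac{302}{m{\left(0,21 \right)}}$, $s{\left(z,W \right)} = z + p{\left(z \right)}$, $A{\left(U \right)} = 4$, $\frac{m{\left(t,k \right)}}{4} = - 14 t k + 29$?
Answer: $- \frac{464}{7865} \approx -0.058996$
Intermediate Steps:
$m{\left(t,k \right)} = 116 - 56 k t$ ($m{\left(t,k \right)} = 4 \left(- 14 t k + 29\right) = 4 \left(- 14 k t + 29\right) = 4 \left(29 - 14 k t\right) = 116 - 56 k t$)
$s{\left(z,W \right)} = 2 z$ ($s{\left(z,W \right)} = z + z = 2 z$)
$S = \frac{23}{58}$ ($S = 3 - \frac{302}{116 - 1176 \cdot 0} = 3 - \frac{302}{116 + 0} = 3 - \frac{302}{116} = 3 - \frac{151}{58} = \frac{23}{58} \approx 0.39655$)
$M = - \frac{58}{7865}$ ($M = \frac{1}{\frac{23}{58} - 136} = \frac{1}{- \frac{7865}{58}} = - \frac{58}{7865} \approx -0.0073744$)
$s{\left(A{\left(3 \right)},-7 \right)} M = 2 \cdot 4 \left(- \frac{58}{7865}\right) = 8 \left(- \frac{58}{7865}\right) = - \frac{464}{7865}$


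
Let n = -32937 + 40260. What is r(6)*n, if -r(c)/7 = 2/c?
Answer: -17087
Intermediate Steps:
r(c) = -14/c
n = 7323
r(6)*n = -14/6*7323 = -14*⅙*7323 = -7/3*7323 = -17087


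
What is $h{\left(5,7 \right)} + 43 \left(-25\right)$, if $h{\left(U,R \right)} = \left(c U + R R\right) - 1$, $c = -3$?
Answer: $-1042$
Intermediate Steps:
$h{\left(U,R \right)} = -1 + R^{2} - 3 U$ ($h{\left(U,R \right)} = \left(- 3 U + R R\right) - 1 = \left(- 3 U + R^{2}\right) - 1 = \left(R^{2} - 3 U\right) - 1 = -1 + R^{2} - 3 U$)
$h{\left(5,7 \right)} + 43 \left(-25\right) = \left(-1 + 7^{2} - 15\right) + 43 \left(-25\right) = \left(-1 + 49 - 15\right) - 1075 = 33 - 1075 = -1042$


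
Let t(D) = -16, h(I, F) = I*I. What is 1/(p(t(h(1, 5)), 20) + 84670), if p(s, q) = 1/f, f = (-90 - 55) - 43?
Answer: 188/15917959 ≈ 1.1811e-5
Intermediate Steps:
h(I, F) = I²
f = -188 (f = -145 - 43 = -188)
p(s, q) = -1/188 (p(s, q) = 1/(-188) = -1/188)
1/(p(t(h(1, 5)), 20) + 84670) = 1/(-1/188 + 84670) = 1/(15917959/188) = 188/15917959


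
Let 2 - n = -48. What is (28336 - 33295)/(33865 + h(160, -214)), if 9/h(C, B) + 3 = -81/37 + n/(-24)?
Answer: -16012611/109346089 ≈ -0.14644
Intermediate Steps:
n = 50 (n = 2 - 1*(-48) = 2 + 48 = 50)
h(C, B) = -3996/3229 (h(C, B) = 9/(-3 + (-81/37 + 50/(-24))) = 9/(-3 + (-81*1/37 + 50*(-1/24))) = 9/(-3 + (-81/37 - 25/12)) = 9/(-3 - 1897/444) = 9/(-3229/444) = 9*(-444/3229) = -3996/3229)
(28336 - 33295)/(33865 + h(160, -214)) = (28336 - 33295)/(33865 - 3996/3229) = -4959/109346089/3229 = -4959*3229/109346089 = -16012611/109346089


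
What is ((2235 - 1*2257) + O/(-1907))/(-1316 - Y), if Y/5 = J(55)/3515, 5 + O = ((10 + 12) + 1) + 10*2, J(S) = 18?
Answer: 14760188/882145781 ≈ 0.016732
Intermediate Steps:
O = 38 (O = -5 + (((10 + 12) + 1) + 10*2) = -5 + ((22 + 1) + 20) = -5 + (23 + 20) = -5 + 43 = 38)
Y = 18/703 (Y = 5*(18/3515) = 18/703 ≈ 0.025605)
((2235 - 1*2257) + O/(-1907))/(-1316 - Y) = ((2235 - 1*2257) + 38/(-1907))/(-1316 - 1*18/703) = ((2235 - 2257) + 38*(-1/1907))/(-1316 - 18/703) = (-22 - 38/1907)/(-925166/703) = -41992/1907*(-703/925166) = 14760188/882145781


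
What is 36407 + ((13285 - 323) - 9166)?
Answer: 40203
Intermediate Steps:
36407 + ((13285 - 323) - 9166) = 36407 + (12962 - 9166) = 36407 + 3796 = 40203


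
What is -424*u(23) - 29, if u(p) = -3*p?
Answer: 29227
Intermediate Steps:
-424*u(23) - 29 = -(-1272)*23 - 29 = -424*(-69) - 29 = 29256 - 29 = 29227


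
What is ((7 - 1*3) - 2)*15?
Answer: 30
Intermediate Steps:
((7 - 1*3) - 2)*15 = ((7 - 3) - 2)*15 = (4 - 2)*15 = 2*15 = 30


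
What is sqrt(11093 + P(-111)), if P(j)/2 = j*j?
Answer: sqrt(35735) ≈ 189.04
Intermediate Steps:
P(j) = 2*j**2 (P(j) = 2*(j*j) = 2*j**2)
sqrt(11093 + P(-111)) = sqrt(11093 + 2*(-111)**2) = sqrt(11093 + 2*12321) = sqrt(11093 + 24642) = sqrt(35735)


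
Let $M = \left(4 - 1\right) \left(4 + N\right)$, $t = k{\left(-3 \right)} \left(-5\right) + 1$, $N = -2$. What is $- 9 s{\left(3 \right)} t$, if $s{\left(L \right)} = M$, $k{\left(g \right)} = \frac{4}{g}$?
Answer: $-414$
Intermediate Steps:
$t = \frac{23}{3}$ ($t = \frac{4}{-3} \left(-5\right) + 1 = 4 \left(- \frac{1}{3}\right) \left(-5\right) + 1 = \left(- \frac{4}{3}\right) \left(-5\right) + 1 = \frac{20}{3} + 1 = \frac{23}{3} \approx 7.6667$)
$M = 6$ ($M = \left(4 - 1\right) \left(4 - 2\right) = 3 \cdot 2 = 6$)
$s{\left(L \right)} = 6$
$- 9 s{\left(3 \right)} t = \left(-9\right) 6 \cdot \frac{23}{3} = \left(-54\right) \frac{23}{3} = -414$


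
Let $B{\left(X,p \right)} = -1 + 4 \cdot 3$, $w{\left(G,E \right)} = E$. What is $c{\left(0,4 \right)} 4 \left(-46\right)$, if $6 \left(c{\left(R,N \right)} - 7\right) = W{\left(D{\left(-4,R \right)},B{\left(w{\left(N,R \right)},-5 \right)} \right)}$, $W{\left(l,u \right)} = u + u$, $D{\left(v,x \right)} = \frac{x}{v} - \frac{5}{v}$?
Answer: $- \frac{5888}{3} \approx -1962.7$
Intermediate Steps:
$D{\left(v,x \right)} = - \frac{5}{v} + \frac{x}{v}$
$B{\left(X,p \right)} = 11$ ($B{\left(X,p \right)} = -1 + 12 = 11$)
$W{\left(l,u \right)} = 2 u$
$c{\left(R,N \right)} = \frac{32}{3}$ ($c{\left(R,N \right)} = 7 + \frac{2 \cdot 11}{6} = 7 + \frac{1}{6} \cdot 22 = 7 + \frac{11}{3} = \frac{32}{3}$)
$c{\left(0,4 \right)} 4 \left(-46\right) = \frac{32}{3} \cdot 4 \left(-46\right) = \frac{128}{3} \left(-46\right) = - \frac{5888}{3}$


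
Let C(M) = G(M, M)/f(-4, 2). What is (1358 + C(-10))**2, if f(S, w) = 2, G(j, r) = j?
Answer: 1830609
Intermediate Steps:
C(M) = M/2
(1358 + C(-10))**2 = (1358 + (1/2)*(-10))**2 = (1358 - 5)**2 = 1353**2 = 1830609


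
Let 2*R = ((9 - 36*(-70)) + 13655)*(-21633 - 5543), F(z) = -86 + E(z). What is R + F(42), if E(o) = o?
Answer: -219908236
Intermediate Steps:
F(z) = -86 + z
R = -219908192 (R = (((9 - 36*(-70)) + 13655)*(-21633 - 5543))/2 = (((9 + 2520) + 13655)*(-27176))/2 = ((2529 + 13655)*(-27176))/2 = (16184*(-27176))/2 = (1/2)*(-439816384) = -219908192)
R + F(42) = -219908192 + (-86 + 42) = -219908192 - 44 = -219908236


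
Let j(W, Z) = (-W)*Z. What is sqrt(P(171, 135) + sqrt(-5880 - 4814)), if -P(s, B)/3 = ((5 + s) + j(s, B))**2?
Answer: sqrt(-1574466843 + I*sqrt(10694)) ≈ 0.e-3 + 39680.0*I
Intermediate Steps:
j(W, Z) = -W*Z
P(s, B) = -3*(5 + s - B*s)**2 (P(s, B) = -3*((5 + s) - s*B)**2 = -3*((5 + s) - B*s)**2 = -3*(5 + s - B*s)**2)
sqrt(P(171, 135) + sqrt(-5880 - 4814)) = sqrt(-3*(5 + 171 - 1*135*171)**2 + sqrt(-5880 - 4814)) = sqrt(-3*(5 + 171 - 23085)**2 + sqrt(-10694)) = sqrt(-3*(-22909)**2 + I*sqrt(10694)) = sqrt(-3*524822281 + I*sqrt(10694)) = sqrt(-1574466843 + I*sqrt(10694))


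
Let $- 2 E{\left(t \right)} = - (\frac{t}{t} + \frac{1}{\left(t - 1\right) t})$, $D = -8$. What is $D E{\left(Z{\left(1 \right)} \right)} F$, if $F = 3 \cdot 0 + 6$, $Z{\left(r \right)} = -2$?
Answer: $-28$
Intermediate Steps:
$E{\left(t \right)} = \frac{1}{2} + \frac{1}{2 t \left(-1 + t\right)}$ ($E{\left(t \right)} = - \frac{\left(-1\right) \left(\frac{t}{t} + \frac{1}{\left(t - 1\right) t}\right)}{2} = - \frac{\left(-1\right) \left(1 + \frac{1}{\left(-1 + t\right) t}\right)}{2} = - \frac{\left(-1\right) \left(1 + \frac{1}{t \left(-1 + t\right)}\right)}{2} = - \frac{-1 - \frac{1}{t \left(-1 + t\right)}}{2} = \frac{1}{2} + \frac{1}{2 t \left(-1 + t\right)}$)
$F = 6$ ($F = 0 + 6 = 6$)
$D E{\left(Z{\left(1 \right)} \right)} F = - 8 \frac{1 + \left(-2\right)^{2} - -2}{2 \left(-2\right) \left(-1 - 2\right)} 6 = - 8 \cdot \frac{1}{2} \left(- \frac{1}{2}\right) \frac{1}{-3} \left(1 + 4 + 2\right) 6 = - 8 \cdot \frac{1}{2} \left(- \frac{1}{2}\right) \left(- \frac{1}{3}\right) 7 \cdot 6 = \left(-8\right) \frac{7}{12} \cdot 6 = \left(- \frac{14}{3}\right) 6 = -28$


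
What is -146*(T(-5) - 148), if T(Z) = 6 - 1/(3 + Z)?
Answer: 20659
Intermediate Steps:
-146*(T(-5) - 148) = -146*((17 + 6*(-5))/(3 - 5) - 148) = -146*((17 - 30)/(-2) - 148) = -146*(-1/2*(-13) - 148) = -146*(13/2 - 148) = -146*(-283/2) = 20659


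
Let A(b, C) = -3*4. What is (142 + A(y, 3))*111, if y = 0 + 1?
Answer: 14430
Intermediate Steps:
y = 1
A(b, C) = -12
(142 + A(y, 3))*111 = (142 - 12)*111 = 130*111 = 14430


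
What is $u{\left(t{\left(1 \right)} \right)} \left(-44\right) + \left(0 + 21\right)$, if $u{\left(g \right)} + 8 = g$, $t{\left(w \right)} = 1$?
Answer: $329$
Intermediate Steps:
$u{\left(g \right)} = -8 + g$
$u{\left(t{\left(1 \right)} \right)} \left(-44\right) + \left(0 + 21\right) = \left(-8 + 1\right) \left(-44\right) + \left(0 + 21\right) = \left(-7\right) \left(-44\right) + 21 = 308 + 21 = 329$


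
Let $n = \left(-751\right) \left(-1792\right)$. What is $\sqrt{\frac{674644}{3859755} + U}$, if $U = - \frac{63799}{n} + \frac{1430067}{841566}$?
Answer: $\frac{\sqrt{3787657770221927465429326621303905}}{45535973855378160} \approx 1.3515$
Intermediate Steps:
$n = 1345792$
$U = \frac{311813609805}{188762131712}$ ($U = - \frac{63799}{1345792} + \frac{1430067}{841566} = \left(-63799\right) \frac{1}{1345792} + 1430067 \cdot \frac{1}{841566} = - \frac{63799}{1345792} + \frac{476689}{280522} = \frac{311813609805}{188762131712} \approx 1.6519$)
$\sqrt{\frac{674644}{3859755} + U} = \sqrt{\frac{674644}{3859755} + \frac{311813609805}{188762131712}} = \sqrt{\frac{1330871379099608303}{728575581686050560}} = \frac{\sqrt{3787657770221927465429326621303905}}{45535973855378160}$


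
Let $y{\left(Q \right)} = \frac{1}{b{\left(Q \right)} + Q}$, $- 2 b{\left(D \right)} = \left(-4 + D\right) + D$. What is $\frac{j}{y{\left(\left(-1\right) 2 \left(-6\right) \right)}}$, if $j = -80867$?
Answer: $-161734$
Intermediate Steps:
$b{\left(D \right)} = 2 - D$ ($b{\left(D \right)} = - \frac{\left(-4 + D\right) + D}{2} = - \frac{-4 + 2 D}{2} = 2 - D$)
$y{\left(Q \right)} = \frac{1}{2}$ ($y{\left(Q \right)} = \frac{1}{\left(2 - Q\right) + Q} = \frac{1}{2}$)
$\frac{j}{y{\left(\left(-1\right) 2 \left(-6\right) \right)}} = - 80867 \frac{1}{\frac{1}{2}} = \left(-80867\right) 2 = -161734$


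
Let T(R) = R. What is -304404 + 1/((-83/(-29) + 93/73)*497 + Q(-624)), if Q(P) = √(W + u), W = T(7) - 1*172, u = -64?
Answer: (-644423268*√229 + 1324684625611*I)/(-4351732*I + 2117*√229) ≈ -3.044e+5 - 5.722e-6*I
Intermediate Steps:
W = -165 (W = 7 - 1*172 = 7 - 172 = -165)
Q(P) = I*√229 (Q(P) = √(-165 - 64) = √(-229) = I*√229)
-304404 + 1/((-83/(-29) + 93/73)*497 + Q(-624)) = -304404 + 1/((-83/(-29) + 93/73)*497 + I*√229) = -304404 + 1/((-83*(-1/29) + 93*(1/73))*497 + I*√229) = -304404 + 1/((83/29 + 93/73)*497 + I*√229) = -304404 + 1/((8756/2117)*497 + I*√229) = -304404 + 1/(4351732/2117 + I*√229)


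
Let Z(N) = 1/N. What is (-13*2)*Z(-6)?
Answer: 13/3 ≈ 4.3333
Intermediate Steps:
Z(N) = 1/N
(-13*2)*Z(-6) = -13*2/(-6) = -26*(-1/6) = 13/3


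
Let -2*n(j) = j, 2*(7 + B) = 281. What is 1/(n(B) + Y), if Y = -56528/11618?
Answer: -23236/1664059 ≈ -0.013963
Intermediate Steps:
B = 267/2 (B = -7 + (½)*281 = -7 + 281/2 = 267/2 ≈ 133.50)
n(j) = -j/2
Y = -28264/5809 (Y = -56528*1/11618 = -28264/5809 ≈ -4.8656)
1/(n(B) + Y) = 1/(-½*267/2 - 28264/5809) = 1/(-267/4 - 28264/5809) = 1/(-1664059/23236) = -23236/1664059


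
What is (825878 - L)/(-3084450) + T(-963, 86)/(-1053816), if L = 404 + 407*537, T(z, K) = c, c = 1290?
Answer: -3575309323/18058015340 ≈ -0.19799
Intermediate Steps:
T(z, K) = 1290
L = 218963 (L = 404 + 218559 = 218963)
(825878 - L)/(-3084450) + T(-963, 86)/(-1053816) = (825878 - 1*218963)/(-3084450) + 1290/(-1053816) = (825878 - 218963)*(-1/3084450) + 1290*(-1/1053816) = 606915*(-1/3084450) - 215/175636 = -40461/205630 - 215/175636 = -3575309323/18058015340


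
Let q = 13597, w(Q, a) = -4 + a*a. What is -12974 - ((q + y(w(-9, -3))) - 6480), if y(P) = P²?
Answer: -20116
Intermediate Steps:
w(Q, a) = -4 + a²
-12974 - ((q + y(w(-9, -3))) - 6480) = -12974 - ((13597 + (-4 + (-3)²)²) - 6480) = -12974 - ((13597 + (-4 + 9)²) - 6480) = -12974 - ((13597 + 5²) - 6480) = -12974 - ((13597 + 25) - 6480) = -12974 - (13622 - 6480) = -12974 - 1*7142 = -12974 - 7142 = -20116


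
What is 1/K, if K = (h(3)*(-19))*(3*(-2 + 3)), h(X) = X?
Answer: -1/171 ≈ -0.0058480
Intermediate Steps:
K = -171 (K = (3*(-19))*(3*(-2 + 3)) = -171 ≈ -171.00)
1/K = 1/(-171) = -1/171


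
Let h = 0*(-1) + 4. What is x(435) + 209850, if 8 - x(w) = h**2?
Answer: 209842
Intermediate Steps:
h = 4 (h = 0 + 4 = 4)
x(w) = -8 (x(w) = 8 - 1*4**2 = 8 - 1*16 = 8 - 16 = -8)
x(435) + 209850 = -8 + 209850 = 209842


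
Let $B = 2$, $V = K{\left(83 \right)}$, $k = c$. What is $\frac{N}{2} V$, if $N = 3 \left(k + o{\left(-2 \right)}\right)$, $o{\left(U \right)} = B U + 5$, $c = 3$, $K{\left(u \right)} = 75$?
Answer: $450$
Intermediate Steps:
$k = 3$
$V = 75$
$o{\left(U \right)} = 5 + 2 U$ ($o{\left(U \right)} = 2 U + 5 = 5 + 2 U$)
$N = 12$ ($N = 3 \left(3 + \left(5 + 2 \left(-2\right)\right)\right) = 3 \left(3 + \left(5 - 4\right)\right) = 3 \left(3 + 1\right) = 3 \cdot 4 = 12$)
$\frac{N}{2} V = \frac{12}{2} \cdot 75 = 12 \cdot \frac{1}{2} \cdot 75 = 6 \cdot 75 = 450$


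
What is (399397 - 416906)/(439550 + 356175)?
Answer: -17509/795725 ≈ -0.022004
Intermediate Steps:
(399397 - 416906)/(439550 + 356175) = -17509/795725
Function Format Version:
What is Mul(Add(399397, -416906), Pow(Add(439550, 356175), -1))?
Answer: Rational(-17509, 795725) ≈ -0.022004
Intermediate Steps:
Mul(Add(399397, -416906), Pow(Add(439550, 356175), -1)) = Mul(-17509, Pow(795725, -1)) = Mul(-17509, Rational(1, 795725)) = Rational(-17509, 795725)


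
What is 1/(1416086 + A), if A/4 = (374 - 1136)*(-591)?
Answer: 1/3217454 ≈ 3.1080e-7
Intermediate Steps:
A = 1801368 (A = 4*((374 - 1136)*(-591)) = 4*(-762*(-591)) = 4*450342 = 1801368)
1/(1416086 + A) = 1/(1416086 + 1801368) = 1/3217454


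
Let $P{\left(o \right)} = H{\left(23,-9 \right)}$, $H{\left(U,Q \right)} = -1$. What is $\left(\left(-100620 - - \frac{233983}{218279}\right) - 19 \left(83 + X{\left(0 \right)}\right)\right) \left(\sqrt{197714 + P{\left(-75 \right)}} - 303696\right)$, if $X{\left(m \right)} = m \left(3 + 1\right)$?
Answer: $\frac{6774614997526080}{218279} - \frac{22307224980 \sqrt{197713}}{218279} \approx 3.0991 \cdot 10^{10}$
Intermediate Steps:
$P{\left(o \right)} = -1$
$X{\left(m \right)} = 4 m$ ($X{\left(m \right)} = m 4 = 4 m$)
$\left(\left(-100620 - - \frac{233983}{218279}\right) - 19 \left(83 + X{\left(0 \right)}\right)\right) \left(\sqrt{197714 + P{\left(-75 \right)}} - 303696\right) = \left(\left(-100620 - - \frac{233983}{218279}\right) - 19 \left(83 + 4 \cdot 0\right)\right) \left(\sqrt{197714 - 1} - 303696\right) = \left(\left(-100620 - \left(-233983\right) \frac{1}{218279}\right) - 19 \left(83 + 0\right)\right) \left(\sqrt{197713} - 303696\right) = \left(\left(-100620 - - \frac{233983}{218279}\right) - 1577\right) \left(-303696 + \sqrt{197713}\right) = \left(\left(-100620 + \frac{233983}{218279}\right) - 1577\right) \left(-303696 + \sqrt{197713}\right) = \left(- \frac{21962998997}{218279} - 1577\right) \left(-303696 + \sqrt{197713}\right) = - \frac{22307224980 \left(-303696 + \sqrt{197713}\right)}{218279} = \frac{6774614997526080}{218279} - \frac{22307224980 \sqrt{197713}}{218279}$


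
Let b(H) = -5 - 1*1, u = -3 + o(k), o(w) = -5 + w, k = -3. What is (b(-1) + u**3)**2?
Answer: 1787569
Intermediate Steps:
u = -11 (u = -3 + (-5 - 3) = -3 - 8 = -11)
b(H) = -6 (b(H) = -5 - 1 = -6)
(b(-1) + u**3)**2 = (-6 + (-11)**3)**2 = (-6 - 1331)**2 = (-1337)**2 = 1787569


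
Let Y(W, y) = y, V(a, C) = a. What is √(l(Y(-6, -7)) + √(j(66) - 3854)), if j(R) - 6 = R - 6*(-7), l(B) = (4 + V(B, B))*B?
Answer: √(21 + 2*I*√935) ≈ 6.5445 + 4.6723*I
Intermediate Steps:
l(B) = B*(4 + B) (l(B) = (4 + B)*B = B*(4 + B))
j(R) = 48 + R (j(R) = 6 + (R - 6*(-7)) = 6 + (R + 42) = 6 + (42 + R) = 48 + R)
√(l(Y(-6, -7)) + √(j(66) - 3854)) = √(-7*(4 - 7) + √((48 + 66) - 3854)) = √(-7*(-3) + √(114 - 3854)) = √(21 + √(-3740)) = √(21 + 2*I*√935)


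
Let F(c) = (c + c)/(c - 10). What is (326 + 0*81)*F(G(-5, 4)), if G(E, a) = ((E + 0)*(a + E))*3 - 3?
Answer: 3912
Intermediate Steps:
G(E, a) = -3 + 3*E*(E + a) (G(E, a) = (E*(E + a))*3 - 3 = 3*E*(E + a) - 3 = -3 + 3*E*(E + a))
F(c) = 2*c/(-10 + c) (F(c) = (2*c)/(-10 + c) = 2*c/(-10 + c))
(326 + 0*81)*F(G(-5, 4)) = (326 + 0*81)*(2*(-3 + 3*(-5)² + 3*(-5)*4)/(-10 + (-3 + 3*(-5)² + 3*(-5)*4))) = (326 + 0)*(2*(-3 + 3*25 - 60)/(-10 + (-3 + 3*25 - 60))) = 326*(2*(-3 + 75 - 60)/(-10 + (-3 + 75 - 60))) = 326*(2*12/(-10 + 12)) = 326*(2*12/2) = 326*(2*12*(½)) = 326*12 = 3912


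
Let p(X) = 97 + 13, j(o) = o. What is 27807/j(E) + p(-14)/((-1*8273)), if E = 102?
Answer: 76678697/281282 ≈ 272.60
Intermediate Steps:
p(X) = 110
27807/j(E) + p(-14)/((-1*8273)) = 27807/102 + 110/((-1*8273)) = 27807*(1/102) + 110/(-8273) = 9269/34 + 110*(-1/8273) = 9269/34 - 110/8273 = 76678697/281282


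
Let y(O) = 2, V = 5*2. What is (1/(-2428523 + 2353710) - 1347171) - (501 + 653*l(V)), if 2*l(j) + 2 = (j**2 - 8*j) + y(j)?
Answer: -101311914227/74813 ≈ -1.3542e+6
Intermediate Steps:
V = 10
l(j) = j**2/2 - 4*j (l(j) = -1 + ((j**2 - 8*j) + 2)/2 = -1 + (2 + j**2 - 8*j)/2 = -1 + (1 + j**2/2 - 4*j) = j**2/2 - 4*j)
(1/(-2428523 + 2353710) - 1347171) - (501 + 653*l(V)) = (1/(-2428523 + 2353710) - 1347171) - (501 + 653*((1/2)*10*(-8 + 10))) = (1/(-74813) - 1347171) - (501 + 653*((1/2)*10*2)) = (-1/74813 - 1347171) - (501 + 653*10) = -100785904024/74813 - (501 + 6530) = -100785904024/74813 - 1*7031 = -100785904024/74813 - 7031 = -101311914227/74813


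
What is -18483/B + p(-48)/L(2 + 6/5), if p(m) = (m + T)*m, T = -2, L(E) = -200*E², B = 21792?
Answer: -29347/14528 ≈ -2.0200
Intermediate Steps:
p(m) = m*(-2 + m) (p(m) = (m - 2)*m = (-2 + m)*m = m*(-2 + m))
-18483/B + p(-48)/L(2 + 6/5) = -18483/21792 + (-48*(-2 - 48))/((-200*(2 + 6/5)²)) = -18483*1/21792 + (-48*(-50))/((-200*(2 + 6*(⅕))²)) = -6161/7264 + 2400/((-200*(2 + 6/5)²)) = -6161/7264 + 2400/((-200*(16/5)²)) = -6161/7264 + 2400/((-200*256/25)) = -6161/7264 + 2400/(-2048) = -6161/7264 + 2400*(-1/2048) = -6161/7264 - 75/64 = -29347/14528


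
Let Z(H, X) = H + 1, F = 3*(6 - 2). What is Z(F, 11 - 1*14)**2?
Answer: 169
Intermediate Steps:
F = 12 (F = 3*4 = 12)
Z(H, X) = 1 + H
Z(F, 11 - 1*14)**2 = (1 + 12)**2 = 13**2 = 169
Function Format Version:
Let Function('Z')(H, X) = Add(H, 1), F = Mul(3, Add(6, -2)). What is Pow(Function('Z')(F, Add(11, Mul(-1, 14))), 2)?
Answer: 169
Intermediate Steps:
F = 12 (F = Mul(3, 4) = 12)
Function('Z')(H, X) = Add(1, H)
Pow(Function('Z')(F, Add(11, Mul(-1, 14))), 2) = Pow(Add(1, 12), 2) = Pow(13, 2) = 169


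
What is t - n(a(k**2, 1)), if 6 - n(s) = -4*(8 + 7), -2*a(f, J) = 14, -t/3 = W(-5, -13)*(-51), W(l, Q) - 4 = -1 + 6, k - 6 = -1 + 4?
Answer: 1311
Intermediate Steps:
k = 9 (k = 6 + (-1 + 4) = 6 + 3 = 9)
W(l, Q) = 9 (W(l, Q) = 4 + (-1 + 6) = 4 + 5 = 9)
t = 1377 (t = -27*(-51) = -3*(-459) = 1377)
a(f, J) = -7 (a(f, J) = -1/2*14 = -7)
n(s) = 66 (n(s) = 6 - (-4)*(8 + 7) = 6 - (-4)*15 = 6 - 1*(-60) = 6 + 60 = 66)
t - n(a(k**2, 1)) = 1377 - 1*66 = 1377 - 66 = 1311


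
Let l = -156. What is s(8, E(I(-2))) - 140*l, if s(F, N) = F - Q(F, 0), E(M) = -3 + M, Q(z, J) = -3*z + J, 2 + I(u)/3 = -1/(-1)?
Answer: 21872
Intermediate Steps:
I(u) = -3 (I(u) = -6 + 3*(-1/(-1)) = -6 + 3*(-1*(-1)) = -6 + 3*1 = -6 + 3 = -3)
Q(z, J) = J - 3*z
s(F, N) = 4*F (s(F, N) = F - (0 - 3*F) = F - (-3)*F = F + 3*F = 4*F)
s(8, E(I(-2))) - 140*l = 4*8 - 140*(-156) = 32 + 21840 = 21872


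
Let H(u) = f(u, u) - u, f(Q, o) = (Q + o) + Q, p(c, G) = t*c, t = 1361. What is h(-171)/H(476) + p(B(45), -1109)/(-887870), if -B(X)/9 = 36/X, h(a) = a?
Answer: -356242329/2113130600 ≈ -0.16859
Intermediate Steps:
B(X) = -324/X
p(c, G) = 1361*c
f(Q, o) = o + 2*Q
H(u) = 2*u (H(u) = (u + 2*u) - u = 3*u - u = 2*u)
h(-171)/H(476) + p(B(45), -1109)/(-887870) = -171/(2*476) + (1361*(-324/45))/(-887870) = -171/952 + (1361*(-324*1/45))*(-1/887870) = -171*1/952 + (1361*(-36/5))*(-1/887870) = -171/952 - 48996/5*(-1/887870) = -171/952 + 24498/2219675 = -356242329/2113130600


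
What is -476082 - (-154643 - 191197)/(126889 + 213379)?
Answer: -40498781034/85067 ≈ -4.7608e+5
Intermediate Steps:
-476082 - (-154643 - 191197)/(126889 + 213379) = -476082 - (-345840)/340268 = -476082 - 1*(-86460/85067) = -476082 + 86460/85067 = -40498781034/85067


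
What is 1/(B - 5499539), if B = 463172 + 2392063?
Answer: -1/2644304 ≈ -3.7817e-7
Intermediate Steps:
B = 2855235
1/(B - 5499539) = 1/(2855235 - 5499539) = 1/(-2644304) = -1/2644304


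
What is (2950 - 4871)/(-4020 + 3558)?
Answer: 1921/462 ≈ 4.1580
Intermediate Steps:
(2950 - 4871)/(-4020 + 3558) = -1921/(-462) = -1921*(-1/462) = 1921/462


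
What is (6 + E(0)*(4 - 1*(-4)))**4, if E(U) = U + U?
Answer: 1296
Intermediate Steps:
E(U) = 2*U
(6 + E(0)*(4 - 1*(-4)))**4 = (6 + (2*0)*(4 - 1*(-4)))**4 = (6 + 0*(4 + 4))**4 = (6 + 0*8)**4 = (6 + 0)**4 = 6**4 = 1296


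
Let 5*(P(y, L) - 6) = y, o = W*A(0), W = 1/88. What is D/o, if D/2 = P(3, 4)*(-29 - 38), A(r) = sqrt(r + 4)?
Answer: -194568/5 ≈ -38914.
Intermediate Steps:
A(r) = sqrt(4 + r)
W = 1/88 ≈ 0.011364
o = 1/44 (o = sqrt(4 + 0)/88 = sqrt(4)/88 = (1/88)*2 = 1/44 ≈ 0.022727)
P(y, L) = 6 + y/5
D = -4422/5 (D = 2*((6 + (1/5)*3)*(-29 - 38)) = 2*((6 + 3/5)*(-67)) = 2*((33/5)*(-67)) = 2*(-2211/5) = -4422/5 ≈ -884.40)
D/o = -4422/(5*1/44) = -4422/5*44 = -194568/5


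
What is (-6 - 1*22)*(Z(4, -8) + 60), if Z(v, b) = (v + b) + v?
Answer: -1680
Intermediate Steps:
Z(v, b) = b + 2*v (Z(v, b) = (b + v) + v = b + 2*v)
(-6 - 1*22)*(Z(4, -8) + 60) = (-6 - 1*22)*((-8 + 2*4) + 60) = (-6 - 22)*((-8 + 8) + 60) = -28*(0 + 60) = -28*60 = -1680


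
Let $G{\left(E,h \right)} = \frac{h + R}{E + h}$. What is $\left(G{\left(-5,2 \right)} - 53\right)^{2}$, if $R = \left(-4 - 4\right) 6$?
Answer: $\frac{12769}{9} \approx 1418.8$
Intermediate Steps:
$R = -48$ ($R = \left(-8\right) 6 = -48$)
$G{\left(E,h \right)} = \frac{-48 + h}{E + h}$ ($G{\left(E,h \right)} = \frac{h - 48}{E + h} = \frac{-48 + h}{E + h}$)
$\left(G{\left(-5,2 \right)} - 53\right)^{2} = \left(\frac{-48 + 2}{-5 + 2} - 53\right)^{2} = \left(\frac{1}{-3} \left(-46\right) - 53\right)^{2} = \left(\left(- \frac{1}{3}\right) \left(-46\right) - 53\right)^{2} = \left(\frac{46}{3} - 53\right)^{2} = \left(- \frac{113}{3}\right)^{2} = \frac{12769}{9}$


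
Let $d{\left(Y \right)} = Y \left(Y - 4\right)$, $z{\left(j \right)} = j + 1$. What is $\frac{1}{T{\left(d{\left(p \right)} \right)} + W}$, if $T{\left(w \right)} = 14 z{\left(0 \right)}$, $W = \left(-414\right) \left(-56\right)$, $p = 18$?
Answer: $\frac{1}{23198} \approx 4.3107 \cdot 10^{-5}$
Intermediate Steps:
$W = 23184$
$z{\left(j \right)} = 1 + j$
$d{\left(Y \right)} = Y \left(-4 + Y\right)$
$T{\left(w \right)} = 14$ ($T{\left(w \right)} = 14 \left(1 + 0\right) = 14 \cdot 1 = 14$)
$\frac{1}{T{\left(d{\left(p \right)} \right)} + W} = \frac{1}{14 + 23184} = \frac{1}{23198}$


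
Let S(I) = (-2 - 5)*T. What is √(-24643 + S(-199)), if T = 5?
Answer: 3*I*√2742 ≈ 157.09*I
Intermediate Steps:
S(I) = -35 (S(I) = (-2 - 5)*5 = -7*5 = -35)
√(-24643 + S(-199)) = √(-24643 - 35) = √(-24678) = 3*I*√2742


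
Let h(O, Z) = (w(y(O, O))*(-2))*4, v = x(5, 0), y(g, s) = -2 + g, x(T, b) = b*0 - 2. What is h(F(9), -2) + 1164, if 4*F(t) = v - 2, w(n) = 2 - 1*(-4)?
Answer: 1116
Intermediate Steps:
x(T, b) = -2 (x(T, b) = 0 - 2 = -2)
v = -2
w(n) = 6 (w(n) = 2 + 4 = 6)
F(t) = -1 (F(t) = (-2 - 2)/4 = (1/4)*(-4) = -1)
h(O, Z) = -48 (h(O, Z) = (6*(-2))*4 = -12*4 = -48)
h(F(9), -2) + 1164 = -48 + 1164 = 1116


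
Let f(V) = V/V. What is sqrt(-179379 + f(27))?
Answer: I*sqrt(179378) ≈ 423.53*I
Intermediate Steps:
f(V) = 1
sqrt(-179379 + f(27)) = sqrt(-179379 + 1) = sqrt(-179378) = I*sqrt(179378)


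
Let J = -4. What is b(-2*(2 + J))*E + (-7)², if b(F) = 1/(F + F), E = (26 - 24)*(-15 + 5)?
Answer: 93/2 ≈ 46.500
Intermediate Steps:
E = -20 (E = 2*(-10) = -20)
b(F) = 1/(2*F)
b(-2*(2 + J))*E + (-7)² = (1/(2*((-2*(2 - 4)))))*(-20) + (-7)² = (1/(2*((-2*(-2)))))*(-20) + 49 = ((½)/4)*(-20) + 49 = ((½)*(¼))*(-20) + 49 = (⅛)*(-20) + 49 = -5/2 + 49 = 93/2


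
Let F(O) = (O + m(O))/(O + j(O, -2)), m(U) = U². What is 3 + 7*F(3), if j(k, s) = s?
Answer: 87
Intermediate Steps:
F(O) = (O + O²)/(-2 + O) (F(O) = (O + O²)/(O - 2) = (O + O²)/(-2 + O))
3 + 7*F(3) = 3 + 7*(3*(1 + 3)/(-2 + 3)) = 3 + 7*(3*4/1) = 3 + 7*(3*1*4) = 3 + 7*12 = 3 + 84 = 87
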